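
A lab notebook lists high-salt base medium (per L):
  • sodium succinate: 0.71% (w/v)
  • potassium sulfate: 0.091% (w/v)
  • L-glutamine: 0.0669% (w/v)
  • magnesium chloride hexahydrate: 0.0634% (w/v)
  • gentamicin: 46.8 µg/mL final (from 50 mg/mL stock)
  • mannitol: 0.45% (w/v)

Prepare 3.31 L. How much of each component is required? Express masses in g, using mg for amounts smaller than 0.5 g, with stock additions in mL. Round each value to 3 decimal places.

Working volume: 3.31 L.
sodium succinate: 0.71% w/v = 7.1 g/L → 7.1 × 3.31 L = 23.501 g
potassium sulfate: 0.091% w/v = 0.91 g/L → 0.91 × 3.31 L = 3.012 g
L-glutamine: 0.0669% w/v = 0.669 g/L → 0.669 × 3.31 L = 2.214 g
magnesium chloride hexahydrate: 0.0634 g per 100 mL × 3310 mL ÷ 100 = 2.099 g
gentamicin: dilute stock: 46.8 µg/mL × 3310 mL ÷ 50000 µg/mL = 3.098 mL
mannitol: 0.45% w/v = 4.5 g/L → 4.5 × 3.31 L = 14.895 g

sodium succinate 23.501 g; potassium sulfate 3.012 g; L-glutamine 2.214 g; magnesium chloride hexahydrate 2.099 g; gentamicin 3.098 mL; mannitol 14.895 g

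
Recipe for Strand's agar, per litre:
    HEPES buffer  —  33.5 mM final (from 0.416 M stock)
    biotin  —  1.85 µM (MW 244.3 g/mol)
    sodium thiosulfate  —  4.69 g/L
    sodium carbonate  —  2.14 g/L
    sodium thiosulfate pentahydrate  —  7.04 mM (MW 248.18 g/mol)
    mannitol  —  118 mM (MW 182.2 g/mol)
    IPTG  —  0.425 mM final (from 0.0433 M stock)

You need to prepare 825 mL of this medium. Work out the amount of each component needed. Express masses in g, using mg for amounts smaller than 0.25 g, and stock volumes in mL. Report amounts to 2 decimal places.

HEPES buffer 66.44 mL; biotin 0.37 mg; sodium thiosulfate 3.87 g; sodium carbonate 1.77 g; sodium thiosulfate pentahydrate 1.44 g; mannitol 17.74 g; IPTG 8.10 mL

Working volume: 825 mL = 0.825 L.
HEPES buffer: C1V1 = C2V2 → 33.5 mM × 825 mL ÷ 416 mM = 66.44 mL
biotin: 1.85 µmol/L × 244.3 g/mol × 0.825 L ÷ 1000 = 0.37 mg
sodium thiosulfate: 4.69 g/L × 0.825 L = 3.87 g
sodium carbonate: 2.14 g/L × 0.825 L = 1.77 g
sodium thiosulfate pentahydrate: 7.04 mmol/L × 248.18 g/mol × 0.825 L ÷ 1000 = 1.44 g
mannitol: 118 mmol/L × 182.2 g/mol × 0.825 L ÷ 1000 = 17.74 g
IPTG: C1V1 = C2V2 → 0.425 mM × 825 mL ÷ 43.3 mM = 8.10 mL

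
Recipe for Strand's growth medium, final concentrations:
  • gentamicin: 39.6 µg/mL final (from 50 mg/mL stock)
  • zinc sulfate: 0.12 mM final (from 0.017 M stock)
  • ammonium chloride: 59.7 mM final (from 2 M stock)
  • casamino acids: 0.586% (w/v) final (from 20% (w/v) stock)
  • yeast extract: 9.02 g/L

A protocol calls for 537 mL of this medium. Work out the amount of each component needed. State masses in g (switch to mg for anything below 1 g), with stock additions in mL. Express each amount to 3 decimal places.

gentamicin 0.425 mL; zinc sulfate 3.791 mL; ammonium chloride 16.029 mL; casamino acids 15.734 mL; yeast extract 4.844 g

Scale factor relative to 1 L: 0.537.
gentamicin: C1V1 = C2V2 → 39.6 µg/mL × 537 mL ÷ 50000 µg/mL = 0.425 mL
zinc sulfate: dilute stock: 0.12 mM × 537 mL ÷ 17 mM = 3.791 mL
ammonium chloride: dilute stock: 59.7 mM × 537 mL ÷ 2000 mM = 16.029 mL
casamino acids: V = C2·V2/C1 = 0.586% ÷ 20% × 537 mL = 15.734 mL
yeast extract: 9.02 g/L × 0.537 L = 4.844 g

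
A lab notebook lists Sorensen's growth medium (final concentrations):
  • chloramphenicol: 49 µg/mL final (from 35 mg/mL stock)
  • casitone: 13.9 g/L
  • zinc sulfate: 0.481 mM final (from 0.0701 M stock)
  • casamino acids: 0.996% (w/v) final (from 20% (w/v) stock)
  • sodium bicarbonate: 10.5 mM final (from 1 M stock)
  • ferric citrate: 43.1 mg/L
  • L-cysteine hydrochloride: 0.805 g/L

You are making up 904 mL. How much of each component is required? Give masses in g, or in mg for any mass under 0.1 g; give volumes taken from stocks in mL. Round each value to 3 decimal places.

Working volume: 904 mL = 0.904 L.
chloramphenicol: V = C2·V2/C1 = 49 µg/mL × 904 mL ÷ 35000 µg/mL = 1.266 mL
casitone: 13.9 g/L × 0.904 L = 12.566 g
zinc sulfate: C1V1 = C2V2 → 0.481 mM × 904 mL ÷ 70.1 mM = 6.203 mL
casamino acids: C1V1 = C2V2 → 0.996% ÷ 20% × 904 mL = 45.019 mL
sodium bicarbonate: dilute stock: 10.5 mM × 904 mL ÷ 1000 mM = 9.492 mL
ferric citrate: 43.1 mg/L × 0.904 L = 38.962 mg
L-cysteine hydrochloride: 0.805 g/L × 0.904 L = 0.728 g

chloramphenicol 1.266 mL; casitone 12.566 g; zinc sulfate 6.203 mL; casamino acids 45.019 mL; sodium bicarbonate 9.492 mL; ferric citrate 38.962 mg; L-cysteine hydrochloride 0.728 g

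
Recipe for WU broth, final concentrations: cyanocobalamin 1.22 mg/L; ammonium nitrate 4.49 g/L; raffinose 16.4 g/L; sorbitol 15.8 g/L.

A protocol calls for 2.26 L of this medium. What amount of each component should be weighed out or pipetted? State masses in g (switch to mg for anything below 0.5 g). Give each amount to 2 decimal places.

Scale factor relative to 1 L: 2.26.
cyanocobalamin: 1.22 mg/L × 2.26 L = 2.76 mg
ammonium nitrate: 4.49 g/L × 2.26 L = 10.15 g
raffinose: 16.4 g/L × 2.26 L = 37.06 g
sorbitol: 15.8 g/L × 2.26 L = 35.71 g

cyanocobalamin 2.76 mg; ammonium nitrate 10.15 g; raffinose 37.06 g; sorbitol 35.71 g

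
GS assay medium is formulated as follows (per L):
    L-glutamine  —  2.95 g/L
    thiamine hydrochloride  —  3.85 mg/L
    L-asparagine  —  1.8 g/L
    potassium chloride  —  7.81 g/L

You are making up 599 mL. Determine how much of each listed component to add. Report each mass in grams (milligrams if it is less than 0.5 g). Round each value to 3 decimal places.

L-glutamine 1.767 g; thiamine hydrochloride 2.306 mg; L-asparagine 1.078 g; potassium chloride 4.678 g

Scale factor relative to 1 L: 0.599.
L-glutamine: 2.95 g/L × 0.599 L = 1.767 g
thiamine hydrochloride: 3.85 mg/L × 0.599 L = 2.306 mg
L-asparagine: 1.8 g/L × 0.599 L = 1.078 g
potassium chloride: 7.81 g/L × 0.599 L = 4.678 g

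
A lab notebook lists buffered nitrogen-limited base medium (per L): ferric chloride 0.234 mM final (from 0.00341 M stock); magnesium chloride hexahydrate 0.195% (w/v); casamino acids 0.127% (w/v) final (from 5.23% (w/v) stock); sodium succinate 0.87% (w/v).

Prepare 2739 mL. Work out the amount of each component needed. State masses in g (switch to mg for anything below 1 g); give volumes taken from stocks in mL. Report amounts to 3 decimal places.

ferric chloride 187.955 mL; magnesium chloride hexahydrate 5.341 g; casamino acids 66.511 mL; sodium succinate 23.829 g

Target volume = 2739 mL = 2.739 L.
ferric chloride: V = C2·V2/C1 = 0.234 mM × 2739 mL ÷ 3.41 mM = 187.955 mL
magnesium chloride hexahydrate: 0.195% w/v = 1.95 g/L → 1.95 × 2.739 L = 5.341 g
casamino acids: V = C2·V2/C1 = 0.127% ÷ 5.23% × 2739 mL = 66.511 mL
sodium succinate: 0.87 g per 100 mL × 2739 mL ÷ 100 = 23.829 g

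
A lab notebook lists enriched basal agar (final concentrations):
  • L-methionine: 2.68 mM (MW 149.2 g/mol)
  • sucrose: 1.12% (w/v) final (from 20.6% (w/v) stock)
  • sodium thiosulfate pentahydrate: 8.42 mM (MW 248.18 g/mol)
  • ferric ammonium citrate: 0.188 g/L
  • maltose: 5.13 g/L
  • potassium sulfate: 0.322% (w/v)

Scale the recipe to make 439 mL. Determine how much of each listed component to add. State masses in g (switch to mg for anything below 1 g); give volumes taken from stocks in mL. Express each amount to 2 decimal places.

L-methionine 175.54 mg; sucrose 23.87 mL; sodium thiosulfate pentahydrate 917.37 mg; ferric ammonium citrate 82.53 mg; maltose 2.25 g; potassium sulfate 1.41 g

Working volume: 439 mL = 0.439 L.
L-methionine: 2.68 mmol/L × 149.2 mg/mmol × 0.439 L = 175.54 mg
sucrose: dilute stock: 1.12% ÷ 20.6% × 439 mL = 23.87 mL
sodium thiosulfate pentahydrate: 8.42 mmol/L × 248.18 mg/mmol × 0.439 L = 917.37 mg
ferric ammonium citrate: 0.188 g/L × 0.439 L = 0.082532 g = 82.53 mg
maltose: 5.13 g/L × 0.439 L = 2.25 g
potassium sulfate: 0.322 g per 100 mL × 439 mL ÷ 100 = 1.41 g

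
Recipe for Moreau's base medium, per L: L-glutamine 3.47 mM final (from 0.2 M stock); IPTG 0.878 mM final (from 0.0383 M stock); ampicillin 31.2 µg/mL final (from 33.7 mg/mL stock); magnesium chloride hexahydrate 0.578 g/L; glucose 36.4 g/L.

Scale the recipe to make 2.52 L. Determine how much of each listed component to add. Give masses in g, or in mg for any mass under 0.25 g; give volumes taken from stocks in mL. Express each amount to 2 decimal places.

Working volume: 2.52 L.
L-glutamine: C1V1 = C2V2 → 3.47 mM × 2520 mL ÷ 200 mM = 43.72 mL
IPTG: C1V1 = C2V2 → 0.878 mM × 2520 mL ÷ 38.3 mM = 57.77 mL
ampicillin: C1V1 = C2V2 → 31.2 µg/mL × 2520 mL ÷ 33700 µg/mL = 2.33 mL
magnesium chloride hexahydrate: 0.578 g/L × 2.52 L = 1.46 g
glucose: 36.4 g/L × 2.52 L = 91.73 g

L-glutamine 43.72 mL; IPTG 57.77 mL; ampicillin 2.33 mL; magnesium chloride hexahydrate 1.46 g; glucose 91.73 g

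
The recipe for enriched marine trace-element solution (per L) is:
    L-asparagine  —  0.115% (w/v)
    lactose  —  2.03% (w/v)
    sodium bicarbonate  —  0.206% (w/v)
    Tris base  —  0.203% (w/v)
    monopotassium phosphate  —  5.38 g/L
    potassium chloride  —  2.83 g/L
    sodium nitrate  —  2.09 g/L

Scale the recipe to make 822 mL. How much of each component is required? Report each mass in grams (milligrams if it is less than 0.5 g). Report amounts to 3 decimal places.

L-asparagine 0.945 g; lactose 16.687 g; sodium bicarbonate 1.693 g; Tris base 1.669 g; monopotassium phosphate 4.422 g; potassium chloride 2.326 g; sodium nitrate 1.718 g

Scale factor relative to 1 L: 0.822.
L-asparagine: 0.115% w/v = 1.15 g/L → 1.15 × 0.822 L = 0.945 g
lactose: 2.03 g per 100 mL × 822 mL ÷ 100 = 16.687 g
sodium bicarbonate: 0.206 g per 100 mL × 822 mL ÷ 100 = 1.693 g
Tris base: 0.203 g per 100 mL × 822 mL ÷ 100 = 1.669 g
monopotassium phosphate: 5.38 g/L × 0.822 L = 4.422 g
potassium chloride: 2.83 g/L × 0.822 L = 2.326 g
sodium nitrate: 2.09 g/L × 0.822 L = 1.718 g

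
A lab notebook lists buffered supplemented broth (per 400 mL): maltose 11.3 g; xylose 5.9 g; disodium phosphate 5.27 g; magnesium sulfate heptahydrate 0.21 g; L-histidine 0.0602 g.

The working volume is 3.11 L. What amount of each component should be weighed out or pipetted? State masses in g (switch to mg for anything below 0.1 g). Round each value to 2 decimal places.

Ratio of target to recipe volume: 3110 / 400 = 7.775.
maltose: 11.3 g × (3110 mL / 400 mL) = 87.86 g
xylose: 5.9 g × (3110 mL / 400 mL) = 45.87 g
disodium phosphate: 5.27 g × (3110 mL / 400 mL) = 40.97 g
magnesium sulfate heptahydrate: 0.21 g × (3110 mL / 400 mL) = 1.63 g
L-histidine: 0.0602 g × (3110 mL / 400 mL) = 0.47 g

maltose 87.86 g; xylose 45.87 g; disodium phosphate 40.97 g; magnesium sulfate heptahydrate 1.63 g; L-histidine 0.47 g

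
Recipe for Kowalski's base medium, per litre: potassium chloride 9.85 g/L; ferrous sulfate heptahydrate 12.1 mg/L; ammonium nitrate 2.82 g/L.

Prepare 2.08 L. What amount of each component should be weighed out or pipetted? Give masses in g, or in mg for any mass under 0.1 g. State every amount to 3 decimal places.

Working volume: 2.08 L.
potassium chloride: 9.85 g/L × 2.08 L = 20.488 g
ferrous sulfate heptahydrate: 12.1 mg/L × 2.08 L = 25.168 mg
ammonium nitrate: 2.82 g/L × 2.08 L = 5.866 g

potassium chloride 20.488 g; ferrous sulfate heptahydrate 25.168 mg; ammonium nitrate 5.866 g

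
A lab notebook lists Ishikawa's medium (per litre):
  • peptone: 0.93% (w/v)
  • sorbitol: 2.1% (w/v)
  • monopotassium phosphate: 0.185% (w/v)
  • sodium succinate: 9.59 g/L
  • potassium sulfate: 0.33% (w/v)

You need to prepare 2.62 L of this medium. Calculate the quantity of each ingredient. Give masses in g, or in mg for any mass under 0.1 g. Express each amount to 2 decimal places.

Scale factor relative to 1 L: 2.62.
peptone: 0.93 g per 100 mL × 2620 mL ÷ 100 = 24.37 g
sorbitol: 2.1 g per 100 mL × 2620 mL ÷ 100 = 55.02 g
monopotassium phosphate: 0.185 g per 100 mL × 2620 mL ÷ 100 = 4.85 g
sodium succinate: 9.59 g/L × 2.62 L = 25.13 g
potassium sulfate: 0.33 g per 100 mL × 2620 mL ÷ 100 = 8.65 g

peptone 24.37 g; sorbitol 55.02 g; monopotassium phosphate 4.85 g; sodium succinate 25.13 g; potassium sulfate 8.65 g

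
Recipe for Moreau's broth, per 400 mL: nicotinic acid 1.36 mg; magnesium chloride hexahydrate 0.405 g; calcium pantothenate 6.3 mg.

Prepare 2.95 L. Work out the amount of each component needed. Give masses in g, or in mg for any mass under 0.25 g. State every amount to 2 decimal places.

nicotinic acid 10.03 mg; magnesium chloride hexahydrate 2.99 g; calcium pantothenate 46.46 mg

Ratio of target to recipe volume: 2950 / 400 = 7.375.
nicotinic acid: 1.36 mg × (2950 mL / 400 mL) = 10.03 mg
magnesium chloride hexahydrate: 0.405 g × (2950 mL / 400 mL) = 2.99 g
calcium pantothenate: 6.3 mg × (2950 mL / 400 mL) = 46.46 mg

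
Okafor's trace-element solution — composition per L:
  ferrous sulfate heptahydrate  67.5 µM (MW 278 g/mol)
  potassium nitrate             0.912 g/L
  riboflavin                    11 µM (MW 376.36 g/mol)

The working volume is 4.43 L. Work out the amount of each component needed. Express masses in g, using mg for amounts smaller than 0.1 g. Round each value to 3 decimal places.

ferrous sulfate heptahydrate 83.129 mg; potassium nitrate 4.040 g; riboflavin 18.340 mg

Working volume: 4.43 L.
ferrous sulfate heptahydrate: 67.5 µmol/L × 278 g/mol × 4.43 L ÷ 1000 = 83.129 mg
potassium nitrate: 0.912 g/L × 4.43 L = 4.040 g
riboflavin: 11 µmol/L × 376.36 g/mol × 4.43 L ÷ 1000 = 18.340 mg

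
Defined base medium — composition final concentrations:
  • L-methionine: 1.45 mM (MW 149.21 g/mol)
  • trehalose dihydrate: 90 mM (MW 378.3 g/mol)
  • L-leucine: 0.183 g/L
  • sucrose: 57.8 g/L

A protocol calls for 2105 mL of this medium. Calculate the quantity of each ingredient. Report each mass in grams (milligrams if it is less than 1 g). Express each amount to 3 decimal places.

L-methionine 455.426 mg; trehalose dihydrate 71.669 g; L-leucine 385.215 mg; sucrose 121.669 g

Target volume = 2105 mL = 2.105 L.
L-methionine: 1.45 mmol/L × 149.21 mg/mmol × 2.105 L = 455.426 mg
trehalose dihydrate: 90 mmol/L × 378.3 g/mol × 2.105 L ÷ 1000 = 71.669 g
L-leucine: 0.183 g/L × 2.105 L = 0.385215 g = 385.215 mg
sucrose: 57.8 g/L × 2.105 L = 121.669 g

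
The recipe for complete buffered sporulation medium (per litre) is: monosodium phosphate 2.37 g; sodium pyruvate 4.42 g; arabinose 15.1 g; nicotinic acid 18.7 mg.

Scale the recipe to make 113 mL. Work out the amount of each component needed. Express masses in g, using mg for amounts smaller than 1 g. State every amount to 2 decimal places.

Ratio of target to recipe volume: 113 / 1000 = 0.113.
monosodium phosphate: 2.37 g × (113 mL / 1000 mL) = 0.26781 g = 267.81 mg
sodium pyruvate: 4.42 g × (113 mL / 1000 mL) = 0.49946 g = 499.46 mg
arabinose: 15.1 g × (113 mL / 1000 mL) = 1.71 g
nicotinic acid: 18.7 mg × (113 mL / 1000 mL) = 2.11 mg

monosodium phosphate 267.81 mg; sodium pyruvate 499.46 mg; arabinose 1.71 g; nicotinic acid 2.11 mg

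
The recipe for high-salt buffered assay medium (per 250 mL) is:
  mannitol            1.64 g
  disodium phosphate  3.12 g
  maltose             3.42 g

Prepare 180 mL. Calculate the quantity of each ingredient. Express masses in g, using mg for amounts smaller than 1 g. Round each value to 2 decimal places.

Scale factor = 180 mL / 250 mL = 0.72.
mannitol: 1.64 g × (180 mL / 250 mL) = 1.18 g
disodium phosphate: 3.12 g × (180 mL / 250 mL) = 2.25 g
maltose: 3.42 g × (180 mL / 250 mL) = 2.46 g

mannitol 1.18 g; disodium phosphate 2.25 g; maltose 2.46 g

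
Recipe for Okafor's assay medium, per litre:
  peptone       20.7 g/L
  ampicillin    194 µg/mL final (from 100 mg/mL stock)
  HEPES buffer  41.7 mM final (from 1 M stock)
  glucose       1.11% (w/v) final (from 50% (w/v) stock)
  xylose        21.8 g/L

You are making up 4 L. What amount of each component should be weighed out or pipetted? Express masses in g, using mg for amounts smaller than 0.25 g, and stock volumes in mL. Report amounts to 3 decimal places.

Working volume: 4 L.
peptone: 20.7 g/L × 4 L = 82.800 g
ampicillin: V = C2·V2/C1 = 194 µg/mL × 4000 mL ÷ 100000 µg/mL = 7.760 mL
HEPES buffer: C1V1 = C2V2 → 41.7 mM × 4000 mL ÷ 1000 mM = 166.800 mL
glucose: dilute stock: 1.11% ÷ 50% × 4000 mL = 88.800 mL
xylose: 21.8 g/L × 4 L = 87.200 g

peptone 82.800 g; ampicillin 7.760 mL; HEPES buffer 166.800 mL; glucose 88.800 mL; xylose 87.200 g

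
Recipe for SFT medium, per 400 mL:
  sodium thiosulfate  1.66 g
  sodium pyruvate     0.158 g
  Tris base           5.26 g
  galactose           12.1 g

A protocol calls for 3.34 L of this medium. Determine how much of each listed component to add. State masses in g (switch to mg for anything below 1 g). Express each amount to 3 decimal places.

Ratio of target to recipe volume: 3340 / 400 = 8.35.
sodium thiosulfate: 1.66 g × (3340 mL / 400 mL) = 13.861 g
sodium pyruvate: 0.158 g × (3340 mL / 400 mL) = 1.319 g
Tris base: 5.26 g × (3340 mL / 400 mL) = 43.921 g
galactose: 12.1 g × (3340 mL / 400 mL) = 101.035 g

sodium thiosulfate 13.861 g; sodium pyruvate 1.319 g; Tris base 43.921 g; galactose 101.035 g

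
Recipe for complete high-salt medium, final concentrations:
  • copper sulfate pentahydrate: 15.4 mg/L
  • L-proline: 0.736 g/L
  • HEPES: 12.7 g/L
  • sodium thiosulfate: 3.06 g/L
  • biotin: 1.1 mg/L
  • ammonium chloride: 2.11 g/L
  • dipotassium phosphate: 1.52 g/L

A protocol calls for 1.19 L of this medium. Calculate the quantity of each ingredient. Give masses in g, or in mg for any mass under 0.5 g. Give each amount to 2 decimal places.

Working volume: 1.19 L.
copper sulfate pentahydrate: 15.4 mg/L × 1.19 L = 18.33 mg
L-proline: 0.736 g/L × 1.19 L = 0.88 g
HEPES: 12.7 g/L × 1.19 L = 15.11 g
sodium thiosulfate: 3.06 g/L × 1.19 L = 3.64 g
biotin: 1.1 mg/L × 1.19 L = 1.31 mg
ammonium chloride: 2.11 g/L × 1.19 L = 2.51 g
dipotassium phosphate: 1.52 g/L × 1.19 L = 1.81 g

copper sulfate pentahydrate 18.33 mg; L-proline 0.88 g; HEPES 15.11 g; sodium thiosulfate 3.64 g; biotin 1.31 mg; ammonium chloride 2.51 g; dipotassium phosphate 1.81 g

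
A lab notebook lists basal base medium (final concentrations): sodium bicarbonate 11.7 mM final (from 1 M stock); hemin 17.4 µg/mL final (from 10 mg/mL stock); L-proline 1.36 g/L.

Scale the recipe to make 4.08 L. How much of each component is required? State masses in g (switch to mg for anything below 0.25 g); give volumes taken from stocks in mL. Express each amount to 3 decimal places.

Scale factor relative to 1 L: 4.08.
sodium bicarbonate: V = C2·V2/C1 = 11.7 mM × 4080 mL ÷ 1000 mM = 47.736 mL
hemin: C1V1 = C2V2 → 17.4 µg/mL × 4080 mL ÷ 10000 µg/mL = 7.099 mL
L-proline: 1.36 g/L × 4.08 L = 5.549 g

sodium bicarbonate 47.736 mL; hemin 7.099 mL; L-proline 5.549 g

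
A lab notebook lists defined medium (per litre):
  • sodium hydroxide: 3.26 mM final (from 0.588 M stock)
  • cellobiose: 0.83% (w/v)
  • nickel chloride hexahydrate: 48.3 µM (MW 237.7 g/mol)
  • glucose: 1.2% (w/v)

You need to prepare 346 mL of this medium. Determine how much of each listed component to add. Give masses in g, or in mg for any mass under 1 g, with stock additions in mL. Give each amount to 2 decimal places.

Target volume = 346 mL = 0.346 L.
sodium hydroxide: V = C2·V2/C1 = 3.26 mM × 346 mL ÷ 588 mM = 1.92 mL
cellobiose: 0.83 g per 100 mL × 346 mL ÷ 100 = 2.87 g
nickel chloride hexahydrate: 48.3 µmol/L × 237.7 g/mol × 0.346 L ÷ 1000 = 3.97 mg
glucose: 1.2% w/v = 12 g/L → 12 × 0.346 L = 4.15 g

sodium hydroxide 1.92 mL; cellobiose 2.87 g; nickel chloride hexahydrate 3.97 mg; glucose 4.15 g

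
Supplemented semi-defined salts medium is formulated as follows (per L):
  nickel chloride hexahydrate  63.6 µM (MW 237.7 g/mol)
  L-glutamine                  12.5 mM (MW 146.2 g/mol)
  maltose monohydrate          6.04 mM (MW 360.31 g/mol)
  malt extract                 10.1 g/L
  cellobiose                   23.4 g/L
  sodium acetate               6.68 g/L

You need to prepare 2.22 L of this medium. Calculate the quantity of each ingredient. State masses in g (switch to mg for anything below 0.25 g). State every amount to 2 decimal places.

Working volume: 2.22 L.
nickel chloride hexahydrate: 63.6 µmol/L × 237.7 g/mol × 2.22 L ÷ 1000 = 33.56 mg
L-glutamine: 12.5 mmol/L × 146.2 g/mol × 2.22 L ÷ 1000 = 4.06 g
maltose monohydrate: 6.04 mmol/L × 360.31 g/mol × 2.22 L ÷ 1000 = 4.83 g
malt extract: 10.1 g/L × 2.22 L = 22.42 g
cellobiose: 23.4 g/L × 2.22 L = 51.95 g
sodium acetate: 6.68 g/L × 2.22 L = 14.83 g

nickel chloride hexahydrate 33.56 mg; L-glutamine 4.06 g; maltose monohydrate 4.83 g; malt extract 22.42 g; cellobiose 51.95 g; sodium acetate 14.83 g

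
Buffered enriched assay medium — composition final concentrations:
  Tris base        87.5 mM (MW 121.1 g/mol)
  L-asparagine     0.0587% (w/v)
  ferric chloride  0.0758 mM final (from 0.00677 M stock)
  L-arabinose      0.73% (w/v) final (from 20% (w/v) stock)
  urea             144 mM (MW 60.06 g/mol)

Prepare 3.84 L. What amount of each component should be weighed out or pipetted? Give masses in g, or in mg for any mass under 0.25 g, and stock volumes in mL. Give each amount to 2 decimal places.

Tris base 40.69 g; L-asparagine 2.25 g; ferric chloride 42.99 mL; L-arabinose 140.16 mL; urea 33.21 g

Scale factor relative to 1 L: 3.84.
Tris base: 87.5 mmol/L × 121.1 g/mol × 3.84 L ÷ 1000 = 40.69 g
L-asparagine: 0.0587% w/v = 0.587 g/L → 0.587 × 3.84 L = 2.25 g
ferric chloride: V = C2·V2/C1 = 0.0758 mM × 3840 mL ÷ 6.77 mM = 42.99 mL
L-arabinose: V = C2·V2/C1 = 0.73% ÷ 20% × 3840 mL = 140.16 mL
urea: 144 mmol/L × 60.06 g/mol × 3.84 L ÷ 1000 = 33.21 g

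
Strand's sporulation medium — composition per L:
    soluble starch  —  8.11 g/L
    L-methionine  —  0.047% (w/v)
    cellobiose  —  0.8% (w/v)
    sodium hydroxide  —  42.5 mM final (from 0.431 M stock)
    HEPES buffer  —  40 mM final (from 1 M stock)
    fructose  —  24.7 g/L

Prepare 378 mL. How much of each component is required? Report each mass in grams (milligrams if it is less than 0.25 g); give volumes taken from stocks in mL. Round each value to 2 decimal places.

soluble starch 3.07 g; L-methionine 177.66 mg; cellobiose 3.02 g; sodium hydroxide 37.27 mL; HEPES buffer 15.12 mL; fructose 9.34 g

Target volume = 378 mL = 0.378 L.
soluble starch: 8.11 g/L × 0.378 L = 3.07 g
L-methionine: 0.047% w/v = 0.47 g/L → 0.47 × 0.378 L = 0.17766 g = 177.66 mg
cellobiose: 0.8% w/v = 8 g/L → 8 × 0.378 L = 3.02 g
sodium hydroxide: dilute stock: 42.5 mM × 378 mL ÷ 431 mM = 37.27 mL
HEPES buffer: C1V1 = C2V2 → 40 mM × 378 mL ÷ 1000 mM = 15.12 mL
fructose: 24.7 g/L × 0.378 L = 9.34 g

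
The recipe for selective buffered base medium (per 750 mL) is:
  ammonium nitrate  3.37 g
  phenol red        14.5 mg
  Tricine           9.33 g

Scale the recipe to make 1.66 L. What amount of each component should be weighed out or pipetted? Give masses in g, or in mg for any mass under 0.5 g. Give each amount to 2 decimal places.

ammonium nitrate 7.46 g; phenol red 32.09 mg; Tricine 20.65 g

Ratio of target to recipe volume: 1660 / 750 = 2.21333.
ammonium nitrate: 3.37 g × (1660 mL / 750 mL) = 7.46 g
phenol red: 14.5 mg × (1660 mL / 750 mL) = 32.09 mg
Tricine: 9.33 g × (1660 mL / 750 mL) = 20.65 g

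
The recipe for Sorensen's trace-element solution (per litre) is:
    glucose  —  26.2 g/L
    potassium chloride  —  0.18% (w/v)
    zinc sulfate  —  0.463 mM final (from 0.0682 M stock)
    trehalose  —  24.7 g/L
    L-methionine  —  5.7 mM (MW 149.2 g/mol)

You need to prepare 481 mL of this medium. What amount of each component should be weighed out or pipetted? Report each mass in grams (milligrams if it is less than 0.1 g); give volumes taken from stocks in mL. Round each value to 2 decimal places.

glucose 12.60 g; potassium chloride 0.87 g; zinc sulfate 3.27 mL; trehalose 11.88 g; L-methionine 0.41 g

Target volume = 481 mL = 0.481 L.
glucose: 26.2 g/L × 0.481 L = 12.60 g
potassium chloride: 0.18% w/v = 1.8 g/L → 1.8 × 0.481 L = 0.87 g
zinc sulfate: dilute stock: 0.463 mM × 481 mL ÷ 68.2 mM = 3.27 mL
trehalose: 24.7 g/L × 0.481 L = 11.88 g
L-methionine: 5.7 mmol/L × 149.2 g/mol × 0.481 L ÷ 1000 = 0.41 g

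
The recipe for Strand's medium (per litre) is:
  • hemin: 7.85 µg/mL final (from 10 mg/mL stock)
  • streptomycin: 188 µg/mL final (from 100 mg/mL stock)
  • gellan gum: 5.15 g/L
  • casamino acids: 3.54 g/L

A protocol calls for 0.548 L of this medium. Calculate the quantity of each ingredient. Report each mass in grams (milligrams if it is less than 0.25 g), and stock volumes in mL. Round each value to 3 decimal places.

Scale factor relative to 1 L: 0.548.
hemin: dilute stock: 7.85 µg/mL × 548 mL ÷ 10000 µg/mL = 0.430 mL
streptomycin: dilute stock: 188 µg/mL × 548 mL ÷ 100000 µg/mL = 1.030 mL
gellan gum: 5.15 g/L × 0.548 L = 2.822 g
casamino acids: 3.54 g/L × 0.548 L = 1.940 g

hemin 0.430 mL; streptomycin 1.030 mL; gellan gum 2.822 g; casamino acids 1.940 g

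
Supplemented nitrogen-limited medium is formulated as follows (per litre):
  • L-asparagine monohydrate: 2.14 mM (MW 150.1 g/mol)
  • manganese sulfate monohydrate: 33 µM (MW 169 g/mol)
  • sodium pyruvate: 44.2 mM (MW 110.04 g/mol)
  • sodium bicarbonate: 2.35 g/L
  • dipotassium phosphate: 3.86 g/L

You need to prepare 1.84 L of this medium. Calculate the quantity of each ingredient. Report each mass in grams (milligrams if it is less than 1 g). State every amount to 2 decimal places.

L-asparagine monohydrate 591.03 mg; manganese sulfate monohydrate 10.26 mg; sodium pyruvate 8.95 g; sodium bicarbonate 4.32 g; dipotassium phosphate 7.10 g

Scale factor relative to 1 L: 1.84.
L-asparagine monohydrate: 2.14 mmol/L × 150.1 mg/mmol × 1.84 L = 591.03 mg
manganese sulfate monohydrate: 33 µmol/L × 169 g/mol × 1.84 L ÷ 1000 = 10.26 mg
sodium pyruvate: 44.2 mmol/L × 110.04 g/mol × 1.84 L ÷ 1000 = 8.95 g
sodium bicarbonate: 2.35 g/L × 1.84 L = 4.32 g
dipotassium phosphate: 3.86 g/L × 1.84 L = 7.10 g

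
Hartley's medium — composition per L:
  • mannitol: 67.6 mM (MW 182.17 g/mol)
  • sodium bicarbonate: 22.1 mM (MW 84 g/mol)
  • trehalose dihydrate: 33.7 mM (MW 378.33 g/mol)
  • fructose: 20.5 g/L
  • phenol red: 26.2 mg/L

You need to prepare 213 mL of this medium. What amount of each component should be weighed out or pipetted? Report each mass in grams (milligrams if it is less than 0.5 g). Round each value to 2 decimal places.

Target volume = 213 mL = 0.213 L.
mannitol: 67.6 mmol/L × 182.17 g/mol × 0.213 L ÷ 1000 = 2.62 g
sodium bicarbonate: 22.1 mmol/L × 84 mg/mmol × 0.213 L = 395.41 mg
trehalose dihydrate: 33.7 mmol/L × 378.33 g/mol × 0.213 L ÷ 1000 = 2.72 g
fructose: 20.5 g/L × 0.213 L = 4.37 g
phenol red: 26.2 mg/L × 0.213 L = 5.58 mg

mannitol 2.62 g; sodium bicarbonate 395.41 mg; trehalose dihydrate 2.72 g; fructose 4.37 g; phenol red 5.58 mg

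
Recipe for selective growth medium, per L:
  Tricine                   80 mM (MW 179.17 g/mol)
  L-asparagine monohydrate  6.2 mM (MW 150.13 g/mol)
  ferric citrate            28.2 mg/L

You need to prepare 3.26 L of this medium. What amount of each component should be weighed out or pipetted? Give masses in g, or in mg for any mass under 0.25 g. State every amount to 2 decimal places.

Scale factor relative to 1 L: 3.26.
Tricine: 80 mmol/L × 179.17 g/mol × 3.26 L ÷ 1000 = 46.73 g
L-asparagine monohydrate: 6.2 mmol/L × 150.13 g/mol × 3.26 L ÷ 1000 = 3.03 g
ferric citrate: 28.2 mg/L × 3.26 L = 91.93 mg

Tricine 46.73 g; L-asparagine monohydrate 3.03 g; ferric citrate 91.93 mg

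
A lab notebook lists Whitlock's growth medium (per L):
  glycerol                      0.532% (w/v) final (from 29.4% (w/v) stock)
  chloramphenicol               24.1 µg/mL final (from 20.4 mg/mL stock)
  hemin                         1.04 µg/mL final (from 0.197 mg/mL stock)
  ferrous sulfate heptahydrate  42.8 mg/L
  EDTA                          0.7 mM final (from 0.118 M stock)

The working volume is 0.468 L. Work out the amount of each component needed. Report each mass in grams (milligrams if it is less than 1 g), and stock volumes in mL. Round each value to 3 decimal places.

Scale factor relative to 1 L: 0.468.
glycerol: dilute stock: 0.532% ÷ 29.4% × 468 mL = 8.469 mL
chloramphenicol: V = C2·V2/C1 = 24.1 µg/mL × 468 mL ÷ 20400 µg/mL = 0.553 mL
hemin: V = C2·V2/C1 = 1.04 µg/mL × 468 mL ÷ 197 µg/mL = 2.471 mL
ferrous sulfate heptahydrate: 42.8 mg/L × 0.468 L = 20.030 mg
EDTA: V = C2·V2/C1 = 0.7 mM × 468 mL ÷ 118 mM = 2.776 mL

glycerol 8.469 mL; chloramphenicol 0.553 mL; hemin 2.471 mL; ferrous sulfate heptahydrate 20.030 mg; EDTA 2.776 mL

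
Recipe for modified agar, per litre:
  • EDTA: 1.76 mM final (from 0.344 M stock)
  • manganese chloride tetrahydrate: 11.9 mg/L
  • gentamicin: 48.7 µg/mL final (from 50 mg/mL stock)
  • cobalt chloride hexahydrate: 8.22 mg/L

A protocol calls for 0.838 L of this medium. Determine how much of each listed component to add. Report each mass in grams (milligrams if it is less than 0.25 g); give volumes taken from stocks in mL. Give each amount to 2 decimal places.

EDTA 4.29 mL; manganese chloride tetrahydrate 9.97 mg; gentamicin 0.82 mL; cobalt chloride hexahydrate 6.89 mg

Working volume: 0.838 L.
EDTA: C1V1 = C2V2 → 1.76 mM × 838 mL ÷ 344 mM = 4.29 mL
manganese chloride tetrahydrate: 11.9 mg/L × 0.838 L = 9.97 mg
gentamicin: V = C2·V2/C1 = 48.7 µg/mL × 838 mL ÷ 50000 µg/mL = 0.82 mL
cobalt chloride hexahydrate: 8.22 mg/L × 0.838 L = 6.89 mg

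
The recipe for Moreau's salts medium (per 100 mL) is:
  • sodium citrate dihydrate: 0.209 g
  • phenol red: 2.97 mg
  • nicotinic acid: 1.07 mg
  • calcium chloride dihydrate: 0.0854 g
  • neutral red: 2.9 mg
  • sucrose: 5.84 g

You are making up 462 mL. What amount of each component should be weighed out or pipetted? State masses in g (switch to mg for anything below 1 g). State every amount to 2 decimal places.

sodium citrate dihydrate 965.58 mg; phenol red 13.72 mg; nicotinic acid 4.94 mg; calcium chloride dihydrate 394.55 mg; neutral red 13.40 mg; sucrose 26.98 g

Ratio of target to recipe volume: 462 / 100 = 4.62.
sodium citrate dihydrate: 0.209 g × (462 mL / 100 mL) = 0.96558 g = 965.58 mg
phenol red: 2.97 mg × (462 mL / 100 mL) = 13.72 mg
nicotinic acid: 1.07 mg × (462 mL / 100 mL) = 4.94 mg
calcium chloride dihydrate: 0.0854 g × (462 mL / 100 mL) = 0.394548 g = 394.55 mg
neutral red: 2.9 mg × (462 mL / 100 mL) = 13.40 mg
sucrose: 5.84 g × (462 mL / 100 mL) = 26.98 g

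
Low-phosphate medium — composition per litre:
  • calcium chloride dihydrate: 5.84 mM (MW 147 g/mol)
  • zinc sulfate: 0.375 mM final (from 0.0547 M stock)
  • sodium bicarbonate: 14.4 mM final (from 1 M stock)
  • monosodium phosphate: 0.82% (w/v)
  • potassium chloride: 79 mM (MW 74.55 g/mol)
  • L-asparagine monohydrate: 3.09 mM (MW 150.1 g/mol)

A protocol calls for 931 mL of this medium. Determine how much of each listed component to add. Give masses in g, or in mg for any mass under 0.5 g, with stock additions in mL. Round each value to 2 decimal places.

calcium chloride dihydrate 0.80 g; zinc sulfate 6.38 mL; sodium bicarbonate 13.41 mL; monosodium phosphate 7.63 g; potassium chloride 5.48 g; L-asparagine monohydrate 431.81 mg

Target volume = 931 mL = 0.931 L.
calcium chloride dihydrate: 5.84 mmol/L × 147 g/mol × 0.931 L ÷ 1000 = 0.80 g
zinc sulfate: C1V1 = C2V2 → 0.375 mM × 931 mL ÷ 54.7 mM = 6.38 mL
sodium bicarbonate: dilute stock: 14.4 mM × 931 mL ÷ 1000 mM = 13.41 mL
monosodium phosphate: 0.82% w/v = 8.2 g/L → 8.2 × 0.931 L = 7.63 g
potassium chloride: 79 mmol/L × 74.55 g/mol × 0.931 L ÷ 1000 = 5.48 g
L-asparagine monohydrate: 3.09 mmol/L × 150.1 mg/mmol × 0.931 L = 431.81 mg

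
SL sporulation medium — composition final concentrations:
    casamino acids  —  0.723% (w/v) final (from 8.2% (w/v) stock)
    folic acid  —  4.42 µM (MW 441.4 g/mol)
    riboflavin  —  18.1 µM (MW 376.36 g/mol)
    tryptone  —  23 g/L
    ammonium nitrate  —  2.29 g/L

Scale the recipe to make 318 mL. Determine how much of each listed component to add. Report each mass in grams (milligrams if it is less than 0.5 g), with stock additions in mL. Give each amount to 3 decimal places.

casamino acids 28.038 mL; folic acid 0.620 mg; riboflavin 2.166 mg; tryptone 7.314 g; ammonium nitrate 0.728 g

Scale factor relative to 1 L: 0.318.
casamino acids: C1V1 = C2V2 → 0.723% ÷ 8.2% × 318 mL = 28.038 mL
folic acid: 4.42 µmol/L × 441.4 g/mol × 0.318 L ÷ 1000 = 0.620 mg
riboflavin: 18.1 µmol/L × 376.36 g/mol × 0.318 L ÷ 1000 = 2.166 mg
tryptone: 23 g/L × 0.318 L = 7.314 g
ammonium nitrate: 2.29 g/L × 0.318 L = 0.728 g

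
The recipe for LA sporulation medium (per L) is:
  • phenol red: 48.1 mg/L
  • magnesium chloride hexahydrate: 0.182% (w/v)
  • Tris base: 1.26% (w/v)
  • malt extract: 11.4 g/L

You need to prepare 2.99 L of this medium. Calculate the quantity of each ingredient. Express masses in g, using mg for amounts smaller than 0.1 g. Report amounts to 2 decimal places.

Scale factor relative to 1 L: 2.99.
phenol red: 48.1 mg/L × 2.99 L = 143.819 mg = 0.14 g
magnesium chloride hexahydrate: 0.182 g per 100 mL × 2990 mL ÷ 100 = 5.44 g
Tris base: 1.26% w/v = 12.6 g/L → 12.6 × 2.99 L = 37.67 g
malt extract: 11.4 g/L × 2.99 L = 34.09 g

phenol red 0.14 g; magnesium chloride hexahydrate 5.44 g; Tris base 37.67 g; malt extract 34.09 g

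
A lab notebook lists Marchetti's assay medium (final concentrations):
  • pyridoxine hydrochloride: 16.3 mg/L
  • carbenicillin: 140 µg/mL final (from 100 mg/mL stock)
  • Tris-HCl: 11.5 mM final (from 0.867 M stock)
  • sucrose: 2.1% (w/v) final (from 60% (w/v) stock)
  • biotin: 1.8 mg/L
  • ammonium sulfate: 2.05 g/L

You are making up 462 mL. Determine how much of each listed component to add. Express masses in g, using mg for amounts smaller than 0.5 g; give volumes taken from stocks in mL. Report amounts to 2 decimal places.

pyridoxine hydrochloride 7.53 mg; carbenicillin 0.65 mL; Tris-HCl 6.13 mL; sucrose 16.17 mL; biotin 0.83 mg; ammonium sulfate 0.95 g

Working volume: 462 mL = 0.462 L.
pyridoxine hydrochloride: 16.3 mg/L × 0.462 L = 7.53 mg
carbenicillin: V = C2·V2/C1 = 140 µg/mL × 462 mL ÷ 100000 µg/mL = 0.65 mL
Tris-HCl: C1V1 = C2V2 → 11.5 mM × 462 mL ÷ 867 mM = 6.13 mL
sucrose: V = C2·V2/C1 = 2.1% ÷ 60% × 462 mL = 16.17 mL
biotin: 1.8 mg/L × 0.462 L = 0.83 mg
ammonium sulfate: 2.05 g/L × 0.462 L = 0.95 g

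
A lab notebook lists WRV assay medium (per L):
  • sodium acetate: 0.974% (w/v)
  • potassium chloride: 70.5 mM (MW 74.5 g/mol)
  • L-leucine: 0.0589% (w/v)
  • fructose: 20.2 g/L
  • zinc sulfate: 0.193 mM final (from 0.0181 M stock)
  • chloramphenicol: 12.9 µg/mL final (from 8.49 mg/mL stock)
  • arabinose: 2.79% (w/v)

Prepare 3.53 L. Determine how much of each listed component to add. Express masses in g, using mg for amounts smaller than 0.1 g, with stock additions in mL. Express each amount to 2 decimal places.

sodium acetate 34.38 g; potassium chloride 18.54 g; L-leucine 2.08 g; fructose 71.31 g; zinc sulfate 37.64 mL; chloramphenicol 5.36 mL; arabinose 98.49 g

Scale factor relative to 1 L: 3.53.
sodium acetate: 0.974% w/v = 9.74 g/L → 9.74 × 3.53 L = 34.38 g
potassium chloride: 70.5 mmol/L × 74.5 g/mol × 3.53 L ÷ 1000 = 18.54 g
L-leucine: 0.0589% w/v = 0.589 g/L → 0.589 × 3.53 L = 2.08 g
fructose: 20.2 g/L × 3.53 L = 71.31 g
zinc sulfate: C1V1 = C2V2 → 0.193 mM × 3530 mL ÷ 18.1 mM = 37.64 mL
chloramphenicol: V = C2·V2/C1 = 12.9 µg/mL × 3530 mL ÷ 8490 µg/mL = 5.36 mL
arabinose: 2.79 g per 100 mL × 3530 mL ÷ 100 = 98.49 g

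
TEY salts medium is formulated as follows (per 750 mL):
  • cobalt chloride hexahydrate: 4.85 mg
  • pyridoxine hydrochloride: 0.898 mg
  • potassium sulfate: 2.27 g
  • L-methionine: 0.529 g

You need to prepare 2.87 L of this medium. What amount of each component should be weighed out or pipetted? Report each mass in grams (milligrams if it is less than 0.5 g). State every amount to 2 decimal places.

cobalt chloride hexahydrate 18.56 mg; pyridoxine hydrochloride 3.44 mg; potassium sulfate 8.69 g; L-methionine 2.02 g

Scale factor = 2870 mL / 750 mL = 3.82667.
cobalt chloride hexahydrate: 4.85 mg × (2870 mL / 750 mL) = 18.56 mg
pyridoxine hydrochloride: 0.898 mg × (2870 mL / 750 mL) = 3.44 mg
potassium sulfate: 2.27 g × (2870 mL / 750 mL) = 8.69 g
L-methionine: 0.529 g × (2870 mL / 750 mL) = 2.02 g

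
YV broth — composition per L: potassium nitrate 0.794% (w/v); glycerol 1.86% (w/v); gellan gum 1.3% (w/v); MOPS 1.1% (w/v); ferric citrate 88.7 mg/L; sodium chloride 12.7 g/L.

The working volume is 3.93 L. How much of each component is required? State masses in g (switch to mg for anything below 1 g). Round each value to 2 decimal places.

potassium nitrate 31.20 g; glycerol 73.10 g; gellan gum 51.09 g; MOPS 43.23 g; ferric citrate 348.59 mg; sodium chloride 49.91 g

Working volume: 3.93 L.
potassium nitrate: 0.794 g per 100 mL × 3930 mL ÷ 100 = 31.20 g
glycerol: 1.86 g per 100 mL × 3930 mL ÷ 100 = 73.10 g
gellan gum: 1.3% w/v = 13 g/L → 13 × 3.93 L = 51.09 g
MOPS: 1.1 g per 100 mL × 3930 mL ÷ 100 = 43.23 g
ferric citrate: 88.7 mg/L × 3.93 L = 348.59 mg
sodium chloride: 12.7 g/L × 3.93 L = 49.91 g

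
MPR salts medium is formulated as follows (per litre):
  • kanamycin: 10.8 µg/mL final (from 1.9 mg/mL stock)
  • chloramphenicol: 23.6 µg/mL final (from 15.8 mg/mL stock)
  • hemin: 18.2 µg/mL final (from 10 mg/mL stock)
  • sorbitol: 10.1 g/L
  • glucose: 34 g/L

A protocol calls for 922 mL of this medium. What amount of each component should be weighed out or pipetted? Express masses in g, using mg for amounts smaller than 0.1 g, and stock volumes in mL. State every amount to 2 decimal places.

kanamycin 5.24 mL; chloramphenicol 1.38 mL; hemin 1.68 mL; sorbitol 9.31 g; glucose 31.35 g

Working volume: 922 mL = 0.922 L.
kanamycin: C1V1 = C2V2 → 10.8 µg/mL × 922 mL ÷ 1900 µg/mL = 5.24 mL
chloramphenicol: V = C2·V2/C1 = 23.6 µg/mL × 922 mL ÷ 15800 µg/mL = 1.38 mL
hemin: dilute stock: 18.2 µg/mL × 922 mL ÷ 10000 µg/mL = 1.68 mL
sorbitol: 10.1 g/L × 0.922 L = 9.31 g
glucose: 34 g/L × 0.922 L = 31.35 g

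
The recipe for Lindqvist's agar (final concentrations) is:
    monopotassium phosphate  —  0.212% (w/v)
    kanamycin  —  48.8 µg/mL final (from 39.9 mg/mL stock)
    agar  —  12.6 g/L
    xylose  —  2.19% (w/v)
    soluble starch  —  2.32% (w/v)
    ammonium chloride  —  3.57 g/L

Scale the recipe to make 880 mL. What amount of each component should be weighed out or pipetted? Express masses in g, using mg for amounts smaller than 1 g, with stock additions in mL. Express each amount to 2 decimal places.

monopotassium phosphate 1.87 g; kanamycin 1.08 mL; agar 11.09 g; xylose 19.27 g; soluble starch 20.42 g; ammonium chloride 3.14 g

Target volume = 880 mL = 0.88 L.
monopotassium phosphate: 0.212% w/v = 2.12 g/L → 2.12 × 0.88 L = 1.87 g
kanamycin: dilute stock: 48.8 µg/mL × 880 mL ÷ 39900 µg/mL = 1.08 mL
agar: 12.6 g/L × 0.88 L = 11.09 g
xylose: 2.19% w/v = 21.9 g/L → 21.9 × 0.88 L = 19.27 g
soluble starch: 2.32 g per 100 mL × 880 mL ÷ 100 = 20.42 g
ammonium chloride: 3.57 g/L × 0.88 L = 3.14 g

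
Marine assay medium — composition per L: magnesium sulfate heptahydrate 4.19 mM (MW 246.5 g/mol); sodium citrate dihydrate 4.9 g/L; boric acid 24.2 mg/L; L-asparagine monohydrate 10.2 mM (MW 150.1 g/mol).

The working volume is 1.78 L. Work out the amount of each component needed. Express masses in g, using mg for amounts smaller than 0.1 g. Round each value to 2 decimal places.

Scale factor relative to 1 L: 1.78.
magnesium sulfate heptahydrate: 4.19 mmol/L × 246.5 g/mol × 1.78 L ÷ 1000 = 1.84 g
sodium citrate dihydrate: 4.9 g/L × 1.78 L = 8.72 g
boric acid: 24.2 mg/L × 1.78 L = 43.08 mg
L-asparagine monohydrate: 10.2 mmol/L × 150.1 g/mol × 1.78 L ÷ 1000 = 2.73 g

magnesium sulfate heptahydrate 1.84 g; sodium citrate dihydrate 8.72 g; boric acid 43.08 mg; L-asparagine monohydrate 2.73 g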